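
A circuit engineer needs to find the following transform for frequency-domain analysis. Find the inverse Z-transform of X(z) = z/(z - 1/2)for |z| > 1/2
Standard pair: z/(z-a) <-> a^n * u[n] for causal signals
With a = 1/2: x[n] = (1/2)^n * u[n]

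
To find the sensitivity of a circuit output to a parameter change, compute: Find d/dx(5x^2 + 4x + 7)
Power rule: d/dx(ax^n)=n·a·x^(n-1)
Term by term: 10·x+4

Answer: 10x+4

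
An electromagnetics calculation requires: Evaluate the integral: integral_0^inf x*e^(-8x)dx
This is a Gamma integral. Substitute u=8x (du=8 dx):
integral_0^inf x * e^(-8x) dx=(1/8^2) integral_0^inf u^1 * e^(-u) du
=Gamma(2)/8^2=1!/8^2=1/64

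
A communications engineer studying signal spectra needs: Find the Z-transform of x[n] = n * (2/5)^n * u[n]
Using the property Z{n * a^n * u[n]}=az/(z-a)^2
With a=2/5: X(z)=(2/5)z/(z - 2/5)^2, |z| > 2/5

Answer: (2/5)z/(z - 2/5)^2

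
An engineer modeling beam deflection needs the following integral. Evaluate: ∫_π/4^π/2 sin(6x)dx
Antiderivative: -cos(6x)/6
Evaluate at bounds: [-cos(6·π/2)/6] - [-cos(6·π/4)/6]
=(-(-1)+(0))/6=1/6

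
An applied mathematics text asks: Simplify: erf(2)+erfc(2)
By definition erfc(x)=1 - erf(x)
erf(2) + erfc(2)=erf(2) + 1 - erf(2)=1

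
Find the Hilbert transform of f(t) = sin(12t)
The Hilbert transform shifts each frequency component by -pi/2.
H{sin(wt)}=-cos(wt)
With w=12: H{sin(12t)}=-cos(12t)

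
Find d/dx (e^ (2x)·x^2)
Product rule: (fg)' = f'g + fg'
f = e^(2x), f' = 2·e^(2x)
g = x^2, g' = 2x

Answer: 2·e^(2x)·x^2 + 2·e^(2x)·x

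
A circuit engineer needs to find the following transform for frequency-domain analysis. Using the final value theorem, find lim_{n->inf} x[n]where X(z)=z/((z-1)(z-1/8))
Final value theorem: lim x[n] = lim_{z->1} (z-1) * X(z)
(z-1) * X(z) = z/(z-1/8)
As z->1: 1/(1 - 1/8) = 1/(7/8) = 8/7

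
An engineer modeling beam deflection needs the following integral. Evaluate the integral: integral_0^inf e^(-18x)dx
integral_0^inf e^(-18x) dx = [-1/18*e^(-18x)]_0^inf
= 0 - (-1/18) = 1/18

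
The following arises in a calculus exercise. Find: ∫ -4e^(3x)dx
Since d/dx[e^(3x)]=3e^(3x), we get -4/3 e^(3x) + C

Answer: (-4/3)e^(3x) + C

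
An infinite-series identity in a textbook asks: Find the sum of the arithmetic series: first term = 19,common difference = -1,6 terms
Last term: a_n=19 + (6 - 1)·-1=14
Sum=n(a_1 + a_n)/2=6(19 + 14)/2=99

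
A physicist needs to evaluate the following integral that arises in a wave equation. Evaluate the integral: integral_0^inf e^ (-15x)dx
integral_0^inf e^(-15x) dx=[-1/15 * e^(-15x)]_0^inf
=0 - (-1/15)=1/15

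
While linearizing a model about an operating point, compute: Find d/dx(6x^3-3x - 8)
Power rule: d/dx(ax^n)=n·a·x^(n-1)
Term by term: 18·x^2 - 3

Answer: 18x^2 - 3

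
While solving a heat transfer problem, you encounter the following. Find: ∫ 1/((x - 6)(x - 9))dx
Partial fractions: 1/((x-6)(x-9)) = A/(x-6)+B/(x-9)
A = -1/3, B = 1/3
∫ [-1/3· 1/(x-6)+1/3· 1/(x-9)] dx
= (1/3)[ln|x-9| - ln|x-6|]+C

Answer: (1/3)·ln|(x-9)/(x-6)|+C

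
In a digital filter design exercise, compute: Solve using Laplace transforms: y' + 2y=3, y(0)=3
Take L of both sides: sY(s)-3+2Y(s) = 3/s
Y(s)(s+2) = 3/s+3
Y(s) = 3/(s(s+2))+3/(s+2)
Partial fractions: 3/(s(s+2)) = (3/2)/s - (3/2)/(s+2)
So Y(s) = (3/2)/s+(3/2)/(s+2)
Inverse transform (L^(-1){1/s} = 1, L^(-1){1/(s+2)} = e^(-2t)):

Answer: y(t) = 3/2+(3/2)·e^(-2t)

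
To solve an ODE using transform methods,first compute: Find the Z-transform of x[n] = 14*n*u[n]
Z{n*u[n]} = z/(z-1)^2
By linearity: Z{14*n*u[n]} = 14z/(z-1)^2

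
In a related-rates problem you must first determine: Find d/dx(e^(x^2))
Chain rule: d/dx[e^u] = e^u · u' where u = x^2
u' = 2x

Answer: 2x·e^(x^2)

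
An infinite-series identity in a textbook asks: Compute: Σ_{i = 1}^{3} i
Using formula: Σ i^1=n(n+1)/2=3·4/2=6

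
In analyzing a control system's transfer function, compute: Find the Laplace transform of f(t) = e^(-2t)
L{e^(at)}=1/(s-a)
L{e^(-2t)}=1/(s+2)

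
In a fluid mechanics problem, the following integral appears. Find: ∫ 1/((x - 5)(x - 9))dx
Partial fractions: 1/((x-5)(x-9))=A/(x-5)+B/(x-9)
A=-1/4, B=1/4
∫ [-1/4· 1/(x-5)+1/4· 1/(x-9)] dx
=(1/4)[ln|x-9| - ln|x-5|]+C

Answer: (1/4)·ln|(x-9)/(x-5)|+C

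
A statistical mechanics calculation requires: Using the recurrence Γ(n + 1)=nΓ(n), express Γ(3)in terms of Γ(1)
Γ(3) = 2Γ(2) = 2·1Γ(1) = ... = 2!·Γ(1) = 2·Γ(1)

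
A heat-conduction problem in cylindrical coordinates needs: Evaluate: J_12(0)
J_n(0)=0 for all n > 0 (Bessel function of first kind)
J_12(0)=0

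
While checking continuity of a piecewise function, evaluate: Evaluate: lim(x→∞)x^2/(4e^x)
Apply L'Hôpital 2 times (∞/∞ each time):
Eventually get 2!/(4e^x) → 0

Answer: 0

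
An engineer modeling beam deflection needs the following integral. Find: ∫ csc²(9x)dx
Since d/dx[-cot(9x)] = 9csc²(9x), integral = -cot(9x)/9 + C

Answer: (-1/9)cot(9x) + C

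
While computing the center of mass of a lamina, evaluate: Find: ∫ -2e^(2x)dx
Since d/dx[e^(2x)]=2e^(2x), we get -1 e^(2x)+C

Answer: -e^(2x)+C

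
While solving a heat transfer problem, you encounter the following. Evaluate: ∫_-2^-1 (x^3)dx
Step 1: Find antiderivative F(x)=(1/4)x^4
Step 2: F(-1) - F(-2)=1/4 - (4)=-15/4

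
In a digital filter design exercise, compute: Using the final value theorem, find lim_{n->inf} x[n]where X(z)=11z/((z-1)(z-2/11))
Final value theorem: lim x[n]=lim_{z->1} (z-1)*X(z)
(z-1)*X(z)=11z/(z-2/11)
As z->1: 11/(1-2/11)=11/(9/11)=121/9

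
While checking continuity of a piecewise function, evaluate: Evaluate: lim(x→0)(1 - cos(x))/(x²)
Using 1-cos(u) ≈ u²/2 for small u:
(1-cos(x)) ≈ (x)²/2 = 1x²/2
So limit = 1/(2·1) = 1/2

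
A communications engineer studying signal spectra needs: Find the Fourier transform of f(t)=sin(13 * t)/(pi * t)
sin(W * t)/(pi * t)=(W/pi) * sinc(W * t/pi) is the impulse response of the ideal low-pass filter with cutoff W (here W=13).
Its Fourier transform is a rectangular function:
F(omega)=1 for |omega| < 13, 0 otherwise

Answer: rect(omega/26) [i.e., 1 for |omega| < 13, 0 otherwise]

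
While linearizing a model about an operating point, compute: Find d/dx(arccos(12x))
d/dx[arccos(u)]=-u'/√(1-u²), u=12x, u'=12

Answer: -12/√(1-144x²)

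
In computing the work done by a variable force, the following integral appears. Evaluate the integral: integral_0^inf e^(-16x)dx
integral_0^inf e^(-16x) dx = [-1/16*e^(-16x)]_0^inf
= 0 - (-1/16) = 1/16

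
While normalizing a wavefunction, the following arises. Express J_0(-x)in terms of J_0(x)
For integer n: J_n(-x)=(-1)^n J_n(x)
With n=0: J_0(-x)=(-1)^0 J_0(x)=J_0(x)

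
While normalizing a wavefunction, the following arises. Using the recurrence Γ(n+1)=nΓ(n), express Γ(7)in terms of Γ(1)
Γ(7)=6Γ(6)=6·5Γ(5)=...=6!·Γ(1)=720·Γ(1)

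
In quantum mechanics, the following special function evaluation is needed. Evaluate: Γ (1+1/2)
Γ(n + 1/2) = (2n)!√π/(4^n·n!)
= 2√π/(4·1) = (1/2)·√π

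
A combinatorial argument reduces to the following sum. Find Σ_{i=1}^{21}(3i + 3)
= 3·Σ i+3·21 = 3·231+63 = 756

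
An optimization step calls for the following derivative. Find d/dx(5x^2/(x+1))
Quotient rule: (f/g)' = (f'g - fg')/g²
f = 5x^2, f' = 10x
g = x+1, g' = 1

Answer: (10x·(x+1)-5x^2)/(x+1)²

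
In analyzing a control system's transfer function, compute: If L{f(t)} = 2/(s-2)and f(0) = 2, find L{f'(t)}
L{f'(t)}=s·F(s) - f(0)=2s/(s-2) - 2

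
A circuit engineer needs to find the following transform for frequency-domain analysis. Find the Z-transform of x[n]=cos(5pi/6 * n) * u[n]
Z{cos(w0*n)*u[n]} = z(z - cos(w0))/(z^2 - 2z*cos(w0) + 1)
With w0 = 5pi/6: X(z) = z(z - cos(5pi/6))/(z^2 - 2z*cos(5pi/6) + 1)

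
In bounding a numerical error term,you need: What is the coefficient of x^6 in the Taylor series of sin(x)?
sin(x) has only odd powers. Coefficient of x^6=0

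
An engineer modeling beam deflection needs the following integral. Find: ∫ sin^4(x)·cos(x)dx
Let u = sin(x), du = cos(x) dx
∫ u^4 du = u^5/5 + C

Answer: sin^5(x)/5 + C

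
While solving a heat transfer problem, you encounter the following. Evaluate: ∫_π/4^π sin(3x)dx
Antiderivative: -cos(3x)/3
Evaluate at bounds: [-cos(3·π)/3] - [-cos(3·π/4)/3]
=(-(-1) + (-√2/2))/3=1/3 - √2/6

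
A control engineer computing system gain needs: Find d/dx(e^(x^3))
Chain rule: d/dx[e^u] = e^u · u' where u = x^3
u' = 3x^2

Answer: 3x^2·e^(x^3)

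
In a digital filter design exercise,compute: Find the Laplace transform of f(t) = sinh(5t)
L{sinh(at)}=a/(s²-a²)
L{sinh(5t)}=5/(s²-25)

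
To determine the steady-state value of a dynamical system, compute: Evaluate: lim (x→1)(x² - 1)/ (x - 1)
Factor: (x² - 1)=(x-1)(x+1)
Cancel (x-1): lim(x→1) (x+1)=2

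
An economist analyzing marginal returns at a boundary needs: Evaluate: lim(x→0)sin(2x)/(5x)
L'Hôpital (0/0): lim 2cos(2x)/5=2/5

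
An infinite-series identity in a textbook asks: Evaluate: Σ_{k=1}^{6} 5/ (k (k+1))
Partial fractions: 5/(k(k + 1))=5/k - 5/(k + 1)
Telescoping sum: 5(1 - 1/7)=5·6/7

Answer: 30/7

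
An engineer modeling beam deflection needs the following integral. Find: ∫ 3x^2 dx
Using power rule: ∫ 3x^2 dx = 3/3 x^3 + C = x^3 + C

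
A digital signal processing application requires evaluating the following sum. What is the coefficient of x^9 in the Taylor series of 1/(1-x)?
1/(1-x) = Σ x^n for |x|<1
All coefficients are 1

Answer: 1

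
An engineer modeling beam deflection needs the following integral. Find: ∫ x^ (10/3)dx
Power rule: ∫ x^(10/3) dx=x^(13/3)/(13/3) + C

Answer: (3/13)·x^(13/3) + C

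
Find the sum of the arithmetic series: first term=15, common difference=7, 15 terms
Last term: a_n=15+(15-1)·7=113
Sum=n(a_1+a_n)/2=15(15+113)/2=960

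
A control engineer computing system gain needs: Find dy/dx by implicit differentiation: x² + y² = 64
Differentiate both sides: 2x+2y·(dy/dx)=0
Solve: dy/dx=-2x/(2y)=-x/y

Answer: dy/dx=-x/y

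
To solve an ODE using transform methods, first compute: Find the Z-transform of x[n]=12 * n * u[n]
Z{n * u[n]} = z/(z-1)^2
By linearity: Z{12 * n * u[n]} = 12z/(z-1)^2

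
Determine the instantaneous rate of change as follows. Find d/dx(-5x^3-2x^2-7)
Power rule: d/dx(ax^n)=n·a·x^(n-1)
Term by term: -15·x^2 - 4·x

Answer: -15x^2 - 4x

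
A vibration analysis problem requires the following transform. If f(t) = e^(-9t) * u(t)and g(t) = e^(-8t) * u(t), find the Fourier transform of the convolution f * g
By the convolution theorem: F{f * g}=F(omega) * G(omega)
F(omega)=1/(9+j * omega), G(omega)=1/(8+j * omega)
F{f * g}=1/((9+j * omega)(8+j * omega))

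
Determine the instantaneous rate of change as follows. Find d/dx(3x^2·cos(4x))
Product rule: (fg)'=f'g + fg'
f=3x^2, f'=6x
g=cos(4x), g'=-4·sin(4x)

Answer: 6x·cos(4x) - 12x^2·sin(4x)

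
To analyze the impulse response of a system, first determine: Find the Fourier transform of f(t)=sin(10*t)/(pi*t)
sin(W * t)/(pi * t)=(W/pi) * sinc(W * t/pi) is the impulse response of the ideal low-pass filter with cutoff W (here W=10).
Its Fourier transform is a rectangular function:
F(omega)=1 for |omega| < 10, 0 otherwise

Answer: rect(omega/20) [i.e., 1 for |omega| < 10, 0 otherwise]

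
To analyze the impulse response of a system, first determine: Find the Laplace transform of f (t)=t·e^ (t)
L{t·e^(at)}=1/(s-a)²
L{t·e^(t)}=1/(s-1)²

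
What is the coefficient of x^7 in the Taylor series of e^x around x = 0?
Taylor series of e^x = Σ x^n/n!
Coefficient of x^7 = 1/7! = 1/5040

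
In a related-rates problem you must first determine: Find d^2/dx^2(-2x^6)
Apply power rule 2 times:
d^1: -12x^5
d^2: -60x^4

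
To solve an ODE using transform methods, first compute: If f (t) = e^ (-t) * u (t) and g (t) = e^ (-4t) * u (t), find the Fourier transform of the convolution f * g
By the convolution theorem: F{f * g}=F(omega) * G(omega)
F(omega)=1/(1 + j * omega), G(omega)=1/(4 + j * omega)
F{f * g}=1/((1 + j * omega)(4 + j * omega))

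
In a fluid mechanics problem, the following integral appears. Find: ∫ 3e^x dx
Since d/dx[e^x] = + e^x, we get 3e^x + C

Answer: 3e^x + C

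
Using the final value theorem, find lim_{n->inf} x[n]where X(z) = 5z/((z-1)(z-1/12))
Final value theorem: lim x[n] = lim_{z->1} (z-1) * X(z)
(z-1) * X(z) = 5z/(z-1/12)
As z->1: 5/(1-1/12) = 5/(11/12) = 60/11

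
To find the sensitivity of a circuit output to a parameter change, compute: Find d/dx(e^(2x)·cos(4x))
Product rule: (fg)' = f'g+fg'
f = e^(2x), f' = 2·e^(2x)
g = cos(4x), g' = -4·sin(4x)

Answer: 2·e^(2x)·cos(4x)-4·e^(2x)·sin(4x)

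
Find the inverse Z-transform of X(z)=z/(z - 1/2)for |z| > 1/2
Standard pair: z/(z-a) <-> a^n*u[n] for causal signals
With a = 1/2: x[n] = (1/2)^n*u[n]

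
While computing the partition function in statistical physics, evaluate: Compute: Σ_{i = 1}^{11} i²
Using formula: Σ i^2=n(n+1)(2n+1)/6=11·12·23/6=506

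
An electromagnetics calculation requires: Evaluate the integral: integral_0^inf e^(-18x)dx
integral_0^inf e^(-18x) dx = [-1/18*e^(-18x)]_0^inf
= 0 - (-1/18) = 1/18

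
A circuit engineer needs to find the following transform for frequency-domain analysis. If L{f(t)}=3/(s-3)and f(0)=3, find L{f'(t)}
L{f'(t)}=s·F(s) - f(0)=3s/(s-3)-3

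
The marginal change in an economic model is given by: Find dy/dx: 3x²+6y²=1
Differentiate: 6x + 12y·(dy/dx) = 0
dy/dx = -6x/(12y) = -(1/2)·(x/y)

Answer: dy/dx = -(1/2)·(x/y)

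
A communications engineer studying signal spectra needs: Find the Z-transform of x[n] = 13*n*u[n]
Z{n*u[n]} = z/(z-1)^2
By linearity: Z{13*n*u[n]} = 13z/(z-1)^2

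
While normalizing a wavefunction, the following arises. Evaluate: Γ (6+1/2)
Γ(n + 1/2) = (2n)!√π/(4^n·n!)
= 479001600√π/(4096·720) = (10395/64)·√π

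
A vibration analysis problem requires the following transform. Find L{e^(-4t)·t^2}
First shifting: L{e^(at)f(t)}=F(s-a)
L{t^2}=2/s^3
Shift s → s + 4: 2/(s + 4)^3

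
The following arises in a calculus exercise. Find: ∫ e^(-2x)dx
Since d/dx[e^(-2x)] = -2e^(-2x), we get -1/2 e^(-2x)+C

Answer: (-1/2)e^(-2x)+C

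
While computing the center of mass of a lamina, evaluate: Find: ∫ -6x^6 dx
Using power rule: ∫ -6x^6 dx = -6/7 x^7+C = (-6/7)x^7+C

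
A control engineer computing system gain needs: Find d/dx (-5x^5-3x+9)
Power rule: d/dx(ax^n) = n·a·x^(n-1)
Term by term: -25·x^4-3

Answer: -25x^4-3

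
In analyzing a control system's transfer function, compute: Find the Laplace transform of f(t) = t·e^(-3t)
L{t·e^(at)} = 1/(s-a)²
L{t·e^(-3t)} = 1/(s+3)²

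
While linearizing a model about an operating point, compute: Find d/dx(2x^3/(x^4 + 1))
Quotient rule: (f/g)'=(f'g - fg')/g²
f=2x^3, f'=6x^2
g=x^4 + 1, g'=4x^3

Answer: (6x^2·(x^4 + 1) - 8x^6)/(x^4 + 1)²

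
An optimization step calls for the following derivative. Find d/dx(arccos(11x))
d/dx[arccos(u)]=-u'/√(1-u²), u=11x, u'=11

Answer: -11/√(1-121x²)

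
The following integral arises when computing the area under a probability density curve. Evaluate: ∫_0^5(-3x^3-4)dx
Step 1: Find antiderivative F(x) = (-3/4)x^4 - 4x
Step 2: F(5) - F(0) = -1955/4 - (0) = -1955/4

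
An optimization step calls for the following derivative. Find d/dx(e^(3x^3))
Chain rule: d/dx[e^u]=e^u · u' where u=3x^3
u'=9x^2

Answer: 9x^2·e^(3x^3)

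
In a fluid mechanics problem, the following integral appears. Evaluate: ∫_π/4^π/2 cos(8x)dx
Antiderivative: sin(8x)/8
Evaluate at bounds: [sin(8·π/2)/8] - [sin(8·π/4)/8]
= ((0) - (0))/8 = 0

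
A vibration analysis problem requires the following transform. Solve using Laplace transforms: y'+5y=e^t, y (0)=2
Take L: sY - 2 + 5Y = 1/(s-1)
Y(s + 5) = 1/(s-1) + 2
Y = 1/((s-1)(s + 5)) + 2/(s + 5)
Partial fractions: 1/((s-1)(s + 5)) = (1/6)/(s-1) - (1/6)/(s + 5)
So Y = (1/6)/(s-1) + (11/6)/(s + 5)
Inverse Laplace transform (L^(-1){1/(s-1)} = e^t, L^(-1){1/(s + 5)} = e^(-5t)):

Answer: y(t) = (1/6)·e^t + (11/6)·e^(-5t)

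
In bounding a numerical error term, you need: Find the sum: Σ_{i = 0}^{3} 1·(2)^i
Geometric series: S = a(1 - r^n)/(1 - r)
a = 1, r = 2, n = 4
S = 1(1 - 16)/-1 = 15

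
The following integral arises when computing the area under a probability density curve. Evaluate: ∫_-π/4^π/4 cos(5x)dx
Antiderivative: sin(5x)/5
Evaluate at bounds: [sin(5·π/4)/5] - [sin(5·-π/4)/5]
=((-√2/2) - (√2/2))/5=-√2/5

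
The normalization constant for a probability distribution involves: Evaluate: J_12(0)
J_n(0)=0 for all n > 0 (Bessel function of first kind)
J_12(0)=0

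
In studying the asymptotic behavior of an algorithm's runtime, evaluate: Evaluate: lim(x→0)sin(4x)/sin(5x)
sin(u) ≈ u for small u:
sin(4x)/sin(5x) ≈ 4x/(5x) = 4/5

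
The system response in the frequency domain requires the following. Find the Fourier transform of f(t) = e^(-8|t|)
Using the standard pair: F{e^(-a|t|)} = 2a/(a^2+omega^2)
With a = 8: F(omega) = 16/(64+omega^2)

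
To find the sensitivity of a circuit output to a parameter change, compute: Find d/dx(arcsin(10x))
d/dx[arcsin(u)] = u'/√(1-u²), u = 10x, u' = 10

Answer: 10/√(1 - 100x²)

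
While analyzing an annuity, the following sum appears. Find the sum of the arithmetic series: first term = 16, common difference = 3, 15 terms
Last term: a_n = 16+(15-1)·3 = 58
Sum = n(a_1+a_n)/2 = 15(16+58)/2 = 555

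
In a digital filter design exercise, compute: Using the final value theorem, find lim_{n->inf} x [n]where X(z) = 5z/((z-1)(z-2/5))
Final value theorem: lim x[n] = lim_{z->1} (z-1) * X(z)
(z-1) * X(z) = 5z/(z-2/5)
As z->1: 5/(1 - 2/5) = 5/(3/5) = 25/3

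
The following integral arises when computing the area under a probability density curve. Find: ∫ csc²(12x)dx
Since d/dx[-cot(12x)] = 12csc²(12x), integral = -cot(12x)/12+C

Answer: (-1/12)cot(12x)+C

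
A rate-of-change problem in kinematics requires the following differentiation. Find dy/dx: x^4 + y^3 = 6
Differentiate: 4x^3+3y^2·(dy/dx) = 0
dy/dx = -4x^3/(3y^2)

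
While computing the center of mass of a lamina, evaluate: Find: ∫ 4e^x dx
Since d/dx[e^x]=+ e^x, we get 4e^x + C

Answer: 4e^x + C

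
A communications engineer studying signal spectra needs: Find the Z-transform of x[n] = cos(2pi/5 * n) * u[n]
Z{cos(w0*n)*u[n]} = z(z - cos(w0))/(z^2-2z*cos(w0)+1)
With w0 = 2pi/5: X(z) = z(z - cos(2pi/5))/(z^2-2z*cos(2pi/5)+1)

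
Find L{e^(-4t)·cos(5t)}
First shifting: L{e^(at)f(t)}=F(s-a)
L{cos(5t)}=s/(s²+25)
Shift: (s+4)/((s+4)²+25)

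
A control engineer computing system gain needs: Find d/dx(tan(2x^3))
Chain rule: d/dx[tan(u)]=sec²(u)·u' where u=2x^3
u'=6x^2

Answer: 6x^2·sec²(2x^3)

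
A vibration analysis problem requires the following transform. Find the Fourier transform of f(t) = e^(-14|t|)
Using the standard pair: F{e^(-a|t|)}=2a/(a^2+omega^2)
With a=14: F(omega)=28/(196+omega^2)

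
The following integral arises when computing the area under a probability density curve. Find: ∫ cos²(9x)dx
Using identity cos²(u) = (1 + cos(2u))/2:
∫ (1 + cos(18x))/2 dx = x/2 + sin(18x)/36 + C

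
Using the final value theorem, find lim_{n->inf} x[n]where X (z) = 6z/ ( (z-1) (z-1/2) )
Final value theorem: lim x[n] = lim_{z->1} (z-1) * X(z)
(z-1) * X(z) = 6z/(z-1/2)
As z->1: 6/(1 - 1/2) = 6/(1/2) = 12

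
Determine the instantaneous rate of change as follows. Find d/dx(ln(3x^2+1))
Chain rule: d/dx[ln(u)]=u'/u where u=3x^2 + 1
u'=6x

Answer: (6x)/(3x^2 + 1)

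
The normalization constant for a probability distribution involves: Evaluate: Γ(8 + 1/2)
Γ(n + 1/2) = (2n)!√π/(4^n·n!)
= 20922789888000√π/(65536·40320) = (2027025/256)·√π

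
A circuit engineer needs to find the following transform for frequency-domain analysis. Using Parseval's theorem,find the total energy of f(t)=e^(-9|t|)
Parseval's theorem: E=integral |f(t)|^2 dt=(1/2pi) integral |F(omega)|^2 domega
E=integral_{-inf}^{inf} e^(-18|t|) dt=2*integral_0^inf e^(-18t) dt=2/(2*9)=1/9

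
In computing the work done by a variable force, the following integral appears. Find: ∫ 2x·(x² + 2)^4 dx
Let u = x² + 2, du = 2x dx
∫ u^4 du = u^5/5 + C

Answer: (x² + 2)^5/5 + C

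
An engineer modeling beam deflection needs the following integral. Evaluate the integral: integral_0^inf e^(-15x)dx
integral_0^inf e^(-15x) dx=[-1/15 * e^(-15x)]_0^inf
=0 - (-1/15)=1/15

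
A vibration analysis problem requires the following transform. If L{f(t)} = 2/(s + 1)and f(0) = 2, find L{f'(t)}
L{f'(t)}=s·F(s) - f(0)=2s/(s+1)-2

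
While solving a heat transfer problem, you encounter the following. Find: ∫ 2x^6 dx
Using power rule: ∫ 2x^6 dx = 2/7 x^7+C = (2/7)x^7+C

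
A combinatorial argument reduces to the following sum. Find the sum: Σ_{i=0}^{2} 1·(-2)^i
Geometric series: S=a(1 - r^n)/(1 - r)
a=1, r=-2, n=3
S=1(1 + 8)/3=3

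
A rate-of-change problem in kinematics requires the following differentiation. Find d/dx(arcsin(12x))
d/dx[arcsin(u)]=u'/√(1-u²), u=12x, u'=12

Answer: 12/√(1-144x²)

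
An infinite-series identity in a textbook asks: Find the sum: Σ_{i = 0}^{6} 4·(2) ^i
Geometric series: S = a(1 - r^n)/(1 - r)
a = 4, r = 2, n = 7
S = 4(1 - 128)/-1 = 508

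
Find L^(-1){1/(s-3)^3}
L^(-1){1/(s-a)^n}=t^(n-1)·e^(at)/(n-1)!
Here a=3, n=3: t^2·e^(3t)/2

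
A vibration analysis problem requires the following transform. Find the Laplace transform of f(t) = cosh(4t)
L{cosh(at)} = s/(s²-a²)
L{cosh(4t)} = s/(s²-16)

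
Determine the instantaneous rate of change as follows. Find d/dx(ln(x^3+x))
Chain rule: d/dx[ln(u)] = u'/u where u = x^3+x
u' = 3x^2+1

Answer: (3x^2+1)/(x^3+x)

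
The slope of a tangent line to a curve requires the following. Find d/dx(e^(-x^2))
Chain rule: d/dx[e^u] = e^u · u' where u = -x^2
u' = -2x

Answer: -2x·e^(-x^2)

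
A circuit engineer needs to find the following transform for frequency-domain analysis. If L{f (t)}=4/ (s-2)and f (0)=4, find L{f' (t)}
L{f'(t)}=s·F(s) - f(0)=4s/(s-2) - 4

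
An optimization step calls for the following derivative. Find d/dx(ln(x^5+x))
Chain rule: d/dx[ln(u)] = u'/u where u = x^5+x
u' = 5x^4+1

Answer: (5x^4+1)/(x^5+x)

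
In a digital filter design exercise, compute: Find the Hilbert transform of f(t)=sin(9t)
The Hilbert transform shifts each frequency component by -pi/2.
H{sin(wt)} = -cos(wt)
With w = 9: H{sin(9t)} = -cos(9t)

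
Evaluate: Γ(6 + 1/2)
Γ(n + 1/2) = (2n)!√π/(4^n·n!)
= 479001600√π/(4096·720) = (10395/64)·√π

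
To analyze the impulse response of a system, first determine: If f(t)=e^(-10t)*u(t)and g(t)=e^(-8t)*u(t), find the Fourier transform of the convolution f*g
By the convolution theorem: F{f*g} = F(omega)*G(omega)
F(omega) = 1/(10 + j*omega), G(omega) = 1/(8 + j*omega)
F{f*g} = 1/((10 + j*omega)(8 + j*omega))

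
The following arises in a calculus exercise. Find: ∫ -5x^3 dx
Using power rule: ∫ -5x^3 dx = -5/4 x^4 + C = (-5/4)x^4 + C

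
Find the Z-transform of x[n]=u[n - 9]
Using the time-shift property: Z{u[n-9]} = z^(-9)*z/(z-1)
= z^(-8)/(z-1)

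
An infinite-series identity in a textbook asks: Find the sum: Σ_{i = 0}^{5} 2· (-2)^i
Geometric series: S=a(1 - r^n)/(1 - r)
a=2, r=-2, n=6
S=2(1-64)/3=-42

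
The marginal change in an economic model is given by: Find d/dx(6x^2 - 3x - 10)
Power rule: d/dx(ax^n)=n·a·x^(n-1)
Term by term: 12·x - 3

Answer: 12x - 3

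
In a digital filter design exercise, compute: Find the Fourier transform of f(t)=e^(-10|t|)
Using the standard pair: F{e^(-a|t|)}=2a/(a^2+omega^2)
With a=10: F(omega)=20/(100+omega^2)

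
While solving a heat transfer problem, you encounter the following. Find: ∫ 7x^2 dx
Using power rule: ∫ 7x^2 dx = 7/3 x^3 + C = (7/3)x^3 + C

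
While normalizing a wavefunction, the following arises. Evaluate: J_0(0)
J_0(0)=1 (Bessel function of first kind at origin)

Answer: 1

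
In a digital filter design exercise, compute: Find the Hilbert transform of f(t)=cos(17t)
The Hilbert transform shifts each frequency component by -pi/2.
H{cos(wt)}=sin(wt)
With w=17: H{cos(17t)}=sin(17t)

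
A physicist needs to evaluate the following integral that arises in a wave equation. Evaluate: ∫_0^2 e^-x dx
Antiderivative: -e^-x
Evaluate: -(e^-2 - 1)

Answer: (e^-2 - 1)/(-1)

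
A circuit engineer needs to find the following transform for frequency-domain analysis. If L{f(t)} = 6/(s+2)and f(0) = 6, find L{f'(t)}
L{f'(t)}=s·F(s) - f(0)=6s/(s + 2) - 6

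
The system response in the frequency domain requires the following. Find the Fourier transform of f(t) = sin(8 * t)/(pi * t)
sin(W*t)/(pi*t)=(W/pi)*sinc(W*t/pi) is the impulse response of the ideal low-pass filter with cutoff W (here W=8).
Its Fourier transform is a rectangular function:
F(omega)=1 for |omega| < 8, 0 otherwise

Answer: rect(omega/16) [i.e., 1 for |omega| < 8, 0 otherwise]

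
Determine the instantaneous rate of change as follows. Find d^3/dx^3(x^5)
Apply power rule 3 times:
d^1: 5x^4
d^2: 20x^3
d^3: 60x^2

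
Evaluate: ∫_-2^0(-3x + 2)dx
Step 1: Find antiderivative F(x)=(-3/2)x^2 + 2x
Step 2: F(0) - F(-2)=0 - (-10)=10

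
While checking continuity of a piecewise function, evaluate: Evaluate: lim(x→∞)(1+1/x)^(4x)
Rewrite as [(1 + 1/x)^x]^4.
lim(1 + 1/x)^x = e^1, so limit = (e^1)^4 = e^4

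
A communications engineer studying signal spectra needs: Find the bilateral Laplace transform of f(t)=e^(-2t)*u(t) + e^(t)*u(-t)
For e^(-2t)*u(t): L=1/(s + 2), Re(s) > -2
For e^(t)*u(-t): L=-1/(s-1), Re(s) < 1
Combined: F(s)=1/(s + 2) - 1/(s-1), -2 < Re(s) < 1

Answer: 1/(s + 2) - 1/(s-1), ROC: -2 < Re(s) < 1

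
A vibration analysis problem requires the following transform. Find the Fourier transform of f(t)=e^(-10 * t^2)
The Fourier transform of a Gaussian e^(-a*t^2) is sqrt(pi/a)*e^(-omega^2/(4a)).
With a = 10: F(omega) = sqrt(pi/10)*e^(-omega^2/40)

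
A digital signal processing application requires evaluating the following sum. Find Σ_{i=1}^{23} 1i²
=1·n(n + 1)(2n + 1)/6=1·23·24·47/6=4324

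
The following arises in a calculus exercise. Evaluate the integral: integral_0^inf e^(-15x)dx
integral_0^inf e^(-15x) dx=[-1/15 * e^(-15x)]_0^inf
=0 - (-1/15)=1/15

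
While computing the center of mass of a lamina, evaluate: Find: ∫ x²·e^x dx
Integration by parts twice:
First: u=x², dv=e^x dx => x²e^x - 2∫ xe^x dx
Second: u=x, dv=e^x dx => xe^x - e^x
Combining: x²e^x - 2xe^x + 2e^x + C

Answer: e^x(x² - 2x + 2) + C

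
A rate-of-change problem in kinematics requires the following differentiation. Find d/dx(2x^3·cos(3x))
Product rule: (fg)' = f'g+fg'
f = 2x^3, f' = 6x^2
g = cos(3x), g' = -3·sin(3x)

Answer: 6x^2·cos(3x)-6x^3·sin(3x)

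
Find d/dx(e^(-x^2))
Chain rule: d/dx[e^u] = e^u · u' where u = -x^2
u' = -2x

Answer: -2x·e^(-x^2)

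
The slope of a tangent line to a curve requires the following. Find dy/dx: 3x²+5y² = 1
Differentiate: 6x+10y·(dy/dx)=0
dy/dx=-6x/(10y)=-(3/5)·(x/y)

Answer: dy/dx=-(3/5)·(x/y)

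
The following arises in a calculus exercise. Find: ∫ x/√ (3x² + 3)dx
Let u = 3x² + 3, du = 6x dx
∫ (1/6)·u^(-1/2) du = √u/3 + C

Answer: √(3x² + 3)/3 + C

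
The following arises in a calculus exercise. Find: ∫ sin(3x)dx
Using substitution u = 3x: ∫ sin(u) du/3 = -cos(u)/3+C

Answer: (-1/3)cos(3x)+C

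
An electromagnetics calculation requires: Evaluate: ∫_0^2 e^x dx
Antiderivative: e^x
Evaluate: (e^2-1)

Answer: e^2-1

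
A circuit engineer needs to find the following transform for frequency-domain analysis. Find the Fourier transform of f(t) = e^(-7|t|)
Using the standard pair: F{e^(-a|t|)} = 2a/(a^2 + omega^2)
With a = 7: F(omega) = 14/(49 + omega^2)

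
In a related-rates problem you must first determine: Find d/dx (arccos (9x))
d/dx[arccos(u)] = -u'/√(1-u²), u = 9x, u' = 9

Answer: -9/√(1-81x²)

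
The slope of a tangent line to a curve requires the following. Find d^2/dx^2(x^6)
Apply power rule 2 times:
d^1: 6x^5
d^2: 30x^4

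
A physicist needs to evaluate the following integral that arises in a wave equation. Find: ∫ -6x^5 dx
Using power rule: ∫ -6x^5 dx = -6/6 x^6 + C = -x^6 + C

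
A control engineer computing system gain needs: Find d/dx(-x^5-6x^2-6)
Power rule: d/dx(ax^n) = n·a·x^(n-1)
Term by term: -5·x^4 - 12·x

Answer: -5x^4 - 12x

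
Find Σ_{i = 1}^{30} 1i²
=1·n(n + 1)(2n + 1)/6=1·30·31·61/6=9455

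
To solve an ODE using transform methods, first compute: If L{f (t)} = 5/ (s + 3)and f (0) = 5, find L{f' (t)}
L{f'(t)}=s·F(s) - f(0)=5s/(s+3)-5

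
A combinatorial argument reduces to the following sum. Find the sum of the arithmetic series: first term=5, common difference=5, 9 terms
Last term: a_n = 5 + (9 - 1)·5 = 45
Sum = n(a_1 + a_n)/2 = 9(5 + 45)/2 = 225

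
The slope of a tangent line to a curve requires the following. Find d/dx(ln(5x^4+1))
Chain rule: d/dx[ln(u)] = u'/u where u = 5x^4 + 1
u' = 20x^3

Answer: (20x^3)/(5x^4 + 1)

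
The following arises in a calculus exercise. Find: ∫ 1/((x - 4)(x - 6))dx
Partial fractions: 1/((x-4)(x-6))=A/(x-4)+B/(x-6)
A=-1/2, B=1/2
∫ [-1/2· 1/(x-4)+1/2· 1/(x-6)] dx
=(1/2)[ln|x-6| - ln|x-4|]+C

Answer: (1/2)·ln|(x-6)/(x-4)|+C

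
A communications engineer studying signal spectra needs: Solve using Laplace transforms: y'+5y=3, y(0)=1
Take L of both sides: sY(s) - 1 + 5Y(s) = 3/s
Y(s)(s + 5) = 3/s + 1
Y(s) = 3/(s(s + 5)) + 1/(s + 5)
Partial fractions: 3/(s(s + 5)) = (3/5)/s - (3/5)/(s + 5)
So Y(s) = (3/5)/s + (2/5)/(s + 5)
Inverse transform (L^(-1){1/s} = 1, L^(-1){1/(s + 5)} = e^(-5t)):

Answer: y(t) = 3/5 + (2/5)·e^(-5t)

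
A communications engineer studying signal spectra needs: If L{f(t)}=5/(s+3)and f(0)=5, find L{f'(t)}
L{f'(t)} = s·F(s) - f(0) = 5s/(s + 3) - 5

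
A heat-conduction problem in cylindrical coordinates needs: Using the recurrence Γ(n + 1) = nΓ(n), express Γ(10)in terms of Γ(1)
Γ(10)=9Γ(9)=9·8Γ(8)=...=9!·Γ(1)=362880·Γ(1)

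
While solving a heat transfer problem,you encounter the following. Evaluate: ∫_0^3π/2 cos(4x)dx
Antiderivative: sin(4x)/4
Evaluate at bounds: [sin(4·3π/2)/4] - [sin(4·0)/4]
=((0) - (0))/4=0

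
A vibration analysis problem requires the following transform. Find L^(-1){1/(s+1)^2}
L^(-1){1/(s-a)^n} = t^(n-1)·e^(at)/(n-1)!
Here a = -1, n = 2: t^1·e^(-t)/1

Answer: t·e^(-t)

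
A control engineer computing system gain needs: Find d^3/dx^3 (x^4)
Apply power rule 3 times:
d^1: 4x^3
d^2: 12x^2
d^3: 24x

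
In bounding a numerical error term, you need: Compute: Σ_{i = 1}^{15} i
Using formula: Σ i^1=n(n+1)/2=15·16/2=120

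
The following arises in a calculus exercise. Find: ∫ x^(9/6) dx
Power rule: ∫ x^(3/2) dx = x^(5/2)/(5/2) + C

Answer: (2/5)·x^(5/2) + C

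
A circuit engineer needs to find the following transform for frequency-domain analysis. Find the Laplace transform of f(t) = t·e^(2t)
L{t·e^(at)} = 1/(s-a)²
L{t·e^(2t)} = 1/(s-2)²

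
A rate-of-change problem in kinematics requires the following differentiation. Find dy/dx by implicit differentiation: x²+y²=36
Differentiate both sides: 2x + 2y·(dy/dx)=0
Solve: dy/dx=-2x/(2y)=-x/y

Answer: dy/dx=-x/y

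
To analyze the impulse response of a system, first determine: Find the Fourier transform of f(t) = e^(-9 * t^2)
The Fourier transform of a Gaussian e^(-a*t^2) is sqrt(pi/a)*e^(-omega^2/(4a)).
With a=9: F(omega)=sqrt(pi)/3*e^(-omega^2/36)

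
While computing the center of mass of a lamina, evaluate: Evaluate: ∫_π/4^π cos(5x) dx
Antiderivative: sin(5x)/5
Evaluate at bounds: [sin(5·π)/5] - [sin(5·π/4)/5]
=((0) - (-√2/2))/5=√2/10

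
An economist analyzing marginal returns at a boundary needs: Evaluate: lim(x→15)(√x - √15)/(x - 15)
Multiply by conjugate (√x+√15)/(√x+√15):
= (x - 15)/((x - 15)(√x+√15)) = 1/(√x+√15)
As x → 15: 1/(2√15)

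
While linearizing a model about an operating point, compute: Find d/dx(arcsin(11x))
d/dx[arcsin(u)]=u'/√(1-u²), u=11x, u'=11

Answer: 11/√(1-121x²)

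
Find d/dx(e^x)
Chain rule: d/dx[e^u] = e^u · u' where u = x
u' = 1

Answer: 1·e^x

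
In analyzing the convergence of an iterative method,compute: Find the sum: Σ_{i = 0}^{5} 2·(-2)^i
Geometric series: S = a(1 - r^n)/(1 - r)
a = 2, r = -2, n = 6
S = 2(1-64)/3 = -42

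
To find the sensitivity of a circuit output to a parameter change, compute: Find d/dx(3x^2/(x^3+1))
Quotient rule: (f/g)'=(f'g - fg')/g²
f=3x^2, f'=6x
g=x^3+1, g'=3x^2

Answer: (6x·(x^3+1)-9x^4)/(x^3+1)²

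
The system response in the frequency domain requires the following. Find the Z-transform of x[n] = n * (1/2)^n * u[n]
Using the property Z{n*a^n*u[n]} = az/(z-a)^2
With a = 1/2: X(z) = (1/2)z/(z - 1/2)^2, |z| > 1/2

Answer: (1/2)z/(z - 1/2)^2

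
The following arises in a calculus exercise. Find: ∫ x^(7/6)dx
Power rule: ∫ x^(7/6) dx = x^(13/6)/(13/6)+C

Answer: (6/13)·x^(13/6)+C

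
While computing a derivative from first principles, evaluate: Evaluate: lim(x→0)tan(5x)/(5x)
tan(u) ≈ u for small u:
tan(5x)/(5x) ≈ 5x/(5x) = 5/5

Answer: 1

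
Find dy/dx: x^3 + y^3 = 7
Differentiate: 3x^2 + 3y^2·(dy/dx)=0
dy/dx=-3x^2/(3y^2)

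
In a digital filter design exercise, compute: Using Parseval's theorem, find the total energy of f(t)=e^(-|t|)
Parseval's theorem: E = integral |f(t)|^2 dt = (1/2pi) integral |F(omega)|^2 domega
E = integral_{-inf}^{inf} e^(-2|t|) dt = 2 * integral_0^inf e^(-2t) dt = 2/(2 * 1) = 1/1

Answer: 1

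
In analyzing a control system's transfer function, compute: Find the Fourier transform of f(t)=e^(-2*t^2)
The Fourier transform of a Gaussian e^(-a * t^2) is sqrt(pi/a) * e^(-omega^2/(4a)).
With a = 2: F(omega) = sqrt(pi/2) * e^(-omega^2/8)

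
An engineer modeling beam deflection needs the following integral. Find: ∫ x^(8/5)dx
Power rule: ∫ x^(8/5) dx=x^(13/5)/(13/5) + C

Answer: (5/13)·x^(13/5) + C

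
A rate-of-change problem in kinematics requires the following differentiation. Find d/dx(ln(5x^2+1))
Chain rule: d/dx[ln(u)]=u'/u where u=5x^2 + 1
u'=10x

Answer: (10x)/(5x^2 + 1)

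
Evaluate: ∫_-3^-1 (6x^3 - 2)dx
Step 1: Find antiderivative F(x) = (3/2)x^4 - 2x
Step 2: F(-1) - F(-3) = 7/2 - (255/2) = -124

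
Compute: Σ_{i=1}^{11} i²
Using formula: Σ i^2 = n(n + 1)(2n + 1)/6 = 11·12·23/6 = 506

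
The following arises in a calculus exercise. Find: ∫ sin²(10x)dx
Using identity sin²(u) = (1 - cos(2u))/2:
∫ (1 - cos(20x))/2 dx = x/2 - sin(20x)/40 + C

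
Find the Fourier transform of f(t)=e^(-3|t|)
Using the standard pair: F{e^(-a|t|)} = 2a/(a^2 + omega^2)
With a = 3: F(omega) = 6/(9 + omega^2)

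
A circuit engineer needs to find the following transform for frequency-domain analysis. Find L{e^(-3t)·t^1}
First shifting: L{e^(at)f(t)}=F(s-a)
L{t^1}=1/s^2
Shift s → s + 3: 1/(s + 3)^2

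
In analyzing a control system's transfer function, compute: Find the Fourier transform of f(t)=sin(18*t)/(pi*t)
sin(W * t)/(pi * t) = (W/pi) * sinc(W * t/pi) is the impulse response of the ideal low-pass filter with cutoff W (here W = 18).
Its Fourier transform is a rectangular function:
F(omega) = 1 for |omega| < 18, 0 otherwise

Answer: rect(omega/36) [i.e., 1 for |omega| < 18, 0 otherwise]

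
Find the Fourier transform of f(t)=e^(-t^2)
The Fourier transform of a Gaussian e^(-t^2) is sqrt(pi)*e^(-omega^2/4).
With a = 1: F(omega) = sqrt(pi)*e^(-omega^2/4)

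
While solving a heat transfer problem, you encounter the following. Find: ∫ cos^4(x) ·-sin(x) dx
Let u = cos(x), du = -sin(x) dx
∫ u^4 du = u^5/5 + C

Answer: cos^5(x)/5 + C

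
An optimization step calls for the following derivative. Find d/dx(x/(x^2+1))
Quotient rule: (f/g)'=(f'g - fg')/g²
f=x, f'=1
g=x^2+1, g'=2x

Answer: (1·(x^2+1)-2x^2)/(x^2+1)²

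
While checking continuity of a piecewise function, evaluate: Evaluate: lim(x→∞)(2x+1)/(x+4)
Divide numerator and denominator by x:
lim (2 + 1/x)/(1 + 4/x) = 2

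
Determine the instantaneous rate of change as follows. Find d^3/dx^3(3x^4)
Apply power rule 3 times:
d^1: 12x^3
d^2: 36x^2
d^3: 72x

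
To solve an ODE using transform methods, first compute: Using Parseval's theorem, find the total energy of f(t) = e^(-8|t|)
Parseval's theorem: E = integral |f(t)|^2 dt = (1/2pi) integral |F(omega)|^2 domega
E = integral_{-inf}^{inf} e^(-16|t|) dt = 2 * integral_0^inf e^(-16t) dt = 2/(2 * 8) = 1/8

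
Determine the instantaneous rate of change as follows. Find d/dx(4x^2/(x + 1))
Quotient rule: (f/g)'=(f'g - fg')/g²
f=4x^2, f'=8x
g=x+1, g'=1

Answer: (8x·(x+1)-4x^2)/(x+1)²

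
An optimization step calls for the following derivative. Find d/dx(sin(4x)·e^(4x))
Product rule: (fg)'=f'g + fg'
f=sin(4x), f'=4·cos(4x)
g=e^(4x), g'=4·e^(4x)

Answer: 4·cos(4x)·e^(4x) + 4·sin(4x)·e^(4x)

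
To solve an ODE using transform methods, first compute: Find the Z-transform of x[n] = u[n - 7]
Using the time-shift property: Z{u[n-7]}=z^(-7) * z/(z-1)
=z^(-6)/(z-1)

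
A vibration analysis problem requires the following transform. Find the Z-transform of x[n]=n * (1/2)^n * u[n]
Using the property Z{n*a^n*u[n]}=az/(z-a)^2
With a=1/2: X(z)=(1/2)z/(z - 1/2)^2, |z| > 1/2

Answer: (1/2)z/(z - 1/2)^2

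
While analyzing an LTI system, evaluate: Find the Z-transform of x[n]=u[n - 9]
Using the time-shift property: Z{u[n-9]} = z^(-9)*z/(z-1)
= z^(-8)/(z-1)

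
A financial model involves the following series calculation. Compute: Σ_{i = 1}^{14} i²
Using formula: Σ i^2 = n(n + 1)(2n + 1)/6 = 14·15·29/6 = 1015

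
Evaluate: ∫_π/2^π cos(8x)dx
Antiderivative: sin(8x)/8
Evaluate at bounds: [sin(8·π)/8] - [sin(8·π/2)/8]
= ((0) - (0))/8 = 0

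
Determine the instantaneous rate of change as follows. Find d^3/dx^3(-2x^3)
Apply power rule 3 times:
d^1: -6x^2
d^2: -12x
d^3: -12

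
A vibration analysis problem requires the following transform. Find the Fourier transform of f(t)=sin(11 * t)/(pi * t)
sin(W * t)/(pi * t) = (W/pi) * sinc(W * t/pi) is the impulse response of the ideal low-pass filter with cutoff W (here W = 11).
Its Fourier transform is a rectangular function:
F(omega) = 1 for |omega| < 11, 0 otherwise

Answer: rect(omega/22) [i.e., 1 for |omega| < 11, 0 otherwise]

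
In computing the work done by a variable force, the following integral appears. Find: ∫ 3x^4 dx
Using power rule: ∫ 3x^4 dx = 3/5 x^5 + C = (3/5)x^5 + C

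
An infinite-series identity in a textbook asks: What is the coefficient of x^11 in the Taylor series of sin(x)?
sin(x) = Σ (-1)^k x^(2k+1)/(2k+1)!
For x^11: (-1)^5/11! = -1/39916800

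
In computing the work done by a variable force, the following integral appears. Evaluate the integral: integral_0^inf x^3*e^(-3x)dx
This is a Gamma integral. Substitute u = 3x (du = 3 dx):
integral_0^inf x^3*e^(-3x) dx = (1/3^4) integral_0^inf u^3*e^(-u) du
= Gamma(4)/3^4 = 3!/3^4 = 6/81

Answer: 2/27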